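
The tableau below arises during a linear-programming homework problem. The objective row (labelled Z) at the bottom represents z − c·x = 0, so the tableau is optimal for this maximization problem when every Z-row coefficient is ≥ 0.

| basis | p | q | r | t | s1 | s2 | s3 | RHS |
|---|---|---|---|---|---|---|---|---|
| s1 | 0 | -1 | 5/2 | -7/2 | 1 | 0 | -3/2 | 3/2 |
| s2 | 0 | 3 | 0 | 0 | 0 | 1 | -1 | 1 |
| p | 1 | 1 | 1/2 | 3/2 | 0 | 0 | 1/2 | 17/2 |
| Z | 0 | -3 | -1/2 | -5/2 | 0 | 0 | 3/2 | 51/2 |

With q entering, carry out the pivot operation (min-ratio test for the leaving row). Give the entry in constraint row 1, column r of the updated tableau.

Ratio test on column q — row 1: entry -1 ≤ 0; row 2: 1/3 = 1/3; row 3: (17/2)/1 = 17/2. Minimum is 1/3 at row 2 (s2 leaves); pivot element 3.
Divide row 2 by 3; eliminate column q from the other rows.
Row 1 update in column r: 5/2 − (-1)·0 = 5/2.

5/2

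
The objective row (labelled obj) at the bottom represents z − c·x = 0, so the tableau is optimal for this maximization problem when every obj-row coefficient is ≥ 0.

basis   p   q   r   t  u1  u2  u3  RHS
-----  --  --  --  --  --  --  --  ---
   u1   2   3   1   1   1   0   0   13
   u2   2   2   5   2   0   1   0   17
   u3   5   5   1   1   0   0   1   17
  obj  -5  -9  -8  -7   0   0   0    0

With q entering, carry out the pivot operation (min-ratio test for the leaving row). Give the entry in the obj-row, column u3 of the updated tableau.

Ratio test on column q — row 1: 13/3 = 13/3; row 2: 17/2 = 17/2; row 3: 17/5 = 17/5. Minimum is 17/5 at row 3 (u3 leaves); pivot element 5.
Divide row 3 by 5; eliminate column q from the other rows.
obj-row update in column u3: 0 − (-9)·(1/5) = 9/5.

9/5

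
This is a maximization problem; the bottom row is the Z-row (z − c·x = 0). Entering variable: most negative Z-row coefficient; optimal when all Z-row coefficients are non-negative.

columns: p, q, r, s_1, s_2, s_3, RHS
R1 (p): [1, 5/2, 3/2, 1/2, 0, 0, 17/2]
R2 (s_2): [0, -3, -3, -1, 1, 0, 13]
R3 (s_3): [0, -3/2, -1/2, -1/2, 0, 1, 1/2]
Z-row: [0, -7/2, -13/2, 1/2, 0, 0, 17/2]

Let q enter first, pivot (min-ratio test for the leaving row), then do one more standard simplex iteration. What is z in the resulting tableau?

Ratio test on column q — row 1: (17/2)/(5/2) = 17/5; row 2: entry -3 ≤ 0; row 3: entry -3/2 ≤ 0. Minimum is 17/5 at row 1 (p leaves); pivot element 5/2.
Pivot on row 1; the Z-row RHS becomes 17/2 − (-7/2)·(17/5) = 102/5.
Next entering variable (most negative Z-row entry -22/5): r.
Ratio test on column r — row 1: (17/5)/(3/5) = 17/3; row 2: entry -6/5 ≤ 0; row 3: (28/5)/(2/5) = 14. Minimum is 17/3 at row 1 (q leaves); pivot element 3/5.
After the second pivot the Z-row RHS is 102/5 − (-22/5)·(17/3) = 136/3.

136/3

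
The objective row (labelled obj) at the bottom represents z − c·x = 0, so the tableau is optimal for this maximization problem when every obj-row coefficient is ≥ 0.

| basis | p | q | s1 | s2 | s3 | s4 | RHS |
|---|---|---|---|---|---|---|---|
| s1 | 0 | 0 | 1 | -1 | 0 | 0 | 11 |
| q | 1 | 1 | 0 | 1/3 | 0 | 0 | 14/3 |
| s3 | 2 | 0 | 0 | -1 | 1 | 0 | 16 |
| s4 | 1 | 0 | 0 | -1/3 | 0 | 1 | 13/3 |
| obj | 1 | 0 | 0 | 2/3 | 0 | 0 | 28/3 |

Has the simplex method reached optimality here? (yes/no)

yes

Every obj-row coefficient is ≥ 0, so the tableau is optimal.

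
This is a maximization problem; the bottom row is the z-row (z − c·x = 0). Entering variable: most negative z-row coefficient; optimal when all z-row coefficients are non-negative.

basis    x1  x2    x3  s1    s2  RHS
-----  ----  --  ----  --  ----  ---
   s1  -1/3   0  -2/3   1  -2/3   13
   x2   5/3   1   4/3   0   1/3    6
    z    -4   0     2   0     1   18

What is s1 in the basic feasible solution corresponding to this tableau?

13

s1 is basic (row 1); its value is the RHS of that row, 13.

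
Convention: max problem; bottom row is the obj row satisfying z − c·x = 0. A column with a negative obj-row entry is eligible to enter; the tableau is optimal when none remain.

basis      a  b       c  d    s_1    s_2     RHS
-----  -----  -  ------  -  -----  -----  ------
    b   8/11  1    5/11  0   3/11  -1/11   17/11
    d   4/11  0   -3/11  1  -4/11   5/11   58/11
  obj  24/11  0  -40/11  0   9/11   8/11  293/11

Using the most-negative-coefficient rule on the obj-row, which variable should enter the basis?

Negative obj-row entries: c: -40/11.
The most negative is -40/11 in column c, so c enters.

c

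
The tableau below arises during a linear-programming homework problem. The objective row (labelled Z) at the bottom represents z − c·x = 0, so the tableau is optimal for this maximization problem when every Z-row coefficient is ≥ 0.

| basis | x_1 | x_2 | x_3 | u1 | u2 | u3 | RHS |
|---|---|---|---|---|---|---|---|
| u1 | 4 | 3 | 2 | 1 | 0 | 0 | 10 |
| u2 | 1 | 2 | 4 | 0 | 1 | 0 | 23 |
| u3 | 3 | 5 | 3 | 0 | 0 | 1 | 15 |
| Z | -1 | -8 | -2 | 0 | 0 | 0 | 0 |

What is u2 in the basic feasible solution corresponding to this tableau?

23

u2 is basic (row 2); its value is the RHS of that row, 23.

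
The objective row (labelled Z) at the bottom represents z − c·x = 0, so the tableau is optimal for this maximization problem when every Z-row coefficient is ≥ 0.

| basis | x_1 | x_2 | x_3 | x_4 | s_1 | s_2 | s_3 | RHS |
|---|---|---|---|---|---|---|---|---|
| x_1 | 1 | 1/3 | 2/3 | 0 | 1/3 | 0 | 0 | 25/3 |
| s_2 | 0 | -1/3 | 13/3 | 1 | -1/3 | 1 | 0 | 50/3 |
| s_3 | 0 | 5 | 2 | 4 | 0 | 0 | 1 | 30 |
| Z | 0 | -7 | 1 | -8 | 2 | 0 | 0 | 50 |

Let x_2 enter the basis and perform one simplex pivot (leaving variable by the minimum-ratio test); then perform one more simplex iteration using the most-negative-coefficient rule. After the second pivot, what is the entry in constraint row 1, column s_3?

0

Ratio test on column x_2 — row 1: (25/3)/(1/3) = 25; row 2: entry -1/3 ≤ 0; row 3: 30/5 = 6. Minimum is 6 at row 3 (s_3 leaves); pivot element 5.
Divide row 3 by 5; eliminate column x_2 from the other rows.
Second iteration: most negative Z-row entry is -12/5 in column x_4, so x_4 enters.
Ratio test on column x_4 — row 1: entry -4/15 ≤ 0; row 2: (56/3)/(19/15) = 280/19; row 3: 6/(4/5) = 15/2. Minimum is 15/2 at row 3 (x_2 leaves); pivot element 4/5.
Divide row 3 by 4/5; eliminate column x_4 from the other rows.
After both pivots, the entry at constraint row 1, column s_3 is 0.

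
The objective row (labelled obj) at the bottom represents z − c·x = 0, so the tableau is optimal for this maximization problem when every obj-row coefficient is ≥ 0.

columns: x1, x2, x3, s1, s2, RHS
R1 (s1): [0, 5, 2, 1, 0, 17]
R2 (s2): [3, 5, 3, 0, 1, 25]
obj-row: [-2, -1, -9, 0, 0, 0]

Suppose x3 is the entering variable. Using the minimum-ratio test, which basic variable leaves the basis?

Column x3 entries and ratios — s1: 17/2 = 17/2; s2: 25/3 = 25/3.
Smallest ratio is 25/3 in the row of s2, so s2 leaves.

s2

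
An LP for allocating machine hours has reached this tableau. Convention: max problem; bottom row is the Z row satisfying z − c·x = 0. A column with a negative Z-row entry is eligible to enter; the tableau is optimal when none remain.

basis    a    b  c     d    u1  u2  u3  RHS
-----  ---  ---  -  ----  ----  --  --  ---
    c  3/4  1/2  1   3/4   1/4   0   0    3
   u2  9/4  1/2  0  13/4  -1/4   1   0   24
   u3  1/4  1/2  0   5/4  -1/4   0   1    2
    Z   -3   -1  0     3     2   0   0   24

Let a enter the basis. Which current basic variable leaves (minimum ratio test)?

c

Column a entries and ratios — c: 3/(3/4) = 4; u2: 24/(9/4) = 32/3; u3: 2/(1/4) = 8.
Smallest ratio is 4 in the row of c, so c leaves.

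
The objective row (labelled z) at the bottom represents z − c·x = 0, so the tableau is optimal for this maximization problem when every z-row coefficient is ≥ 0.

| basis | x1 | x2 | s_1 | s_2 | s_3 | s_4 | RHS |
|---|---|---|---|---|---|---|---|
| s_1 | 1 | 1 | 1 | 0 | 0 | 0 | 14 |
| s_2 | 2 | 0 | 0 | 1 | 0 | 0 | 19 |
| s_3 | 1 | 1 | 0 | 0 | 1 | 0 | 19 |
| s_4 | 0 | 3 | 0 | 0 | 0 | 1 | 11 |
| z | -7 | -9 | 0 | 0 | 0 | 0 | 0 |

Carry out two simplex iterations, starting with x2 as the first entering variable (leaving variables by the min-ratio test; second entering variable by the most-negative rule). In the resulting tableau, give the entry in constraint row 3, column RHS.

35/6

Ratio test on column x2 — row 1: 14/1 = 14; row 2: entry 0 ≤ 0; row 3: 19/1 = 19; row 4: 11/3 = 11/3. Minimum is 11/3 at row 4 (s_4 leaves); pivot element 3.
Divide row 4 by 3; eliminate column x2 from the other rows.
Second iteration: most negative z-row entry is -7 in column x1, so x1 enters.
Ratio test on column x1 — row 1: (31/3)/1 = 31/3; row 2: 19/2 = 19/2; row 3: (46/3)/1 = 46/3; row 4: entry 0 ≤ 0. Minimum is 19/2 at row 2 (s_2 leaves); pivot element 2.
Divide row 2 by 2; eliminate column x1 from the other rows.
After both pivots, the entry at constraint row 3, column RHS is 35/6.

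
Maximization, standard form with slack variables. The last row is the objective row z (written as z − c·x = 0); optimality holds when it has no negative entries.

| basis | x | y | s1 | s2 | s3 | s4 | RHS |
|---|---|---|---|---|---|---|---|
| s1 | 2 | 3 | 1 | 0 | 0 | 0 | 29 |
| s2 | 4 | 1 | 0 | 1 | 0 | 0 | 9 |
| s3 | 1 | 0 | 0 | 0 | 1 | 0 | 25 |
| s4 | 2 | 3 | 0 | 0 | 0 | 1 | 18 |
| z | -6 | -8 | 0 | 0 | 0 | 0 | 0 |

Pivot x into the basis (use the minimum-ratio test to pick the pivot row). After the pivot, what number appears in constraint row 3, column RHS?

Ratio test on column x — row 1: 29/2 = 29/2; row 2: 9/4 = 9/4; row 3: 25/1 = 25; row 4: 18/2 = 9. Minimum is 9/4 at row 2 (s2 leaves); pivot element 4.
Divide row 2 by 4; eliminate column x from the other rows.
Row 3 update in column RHS: 25 − 1·(9/4) = 91/4.

91/4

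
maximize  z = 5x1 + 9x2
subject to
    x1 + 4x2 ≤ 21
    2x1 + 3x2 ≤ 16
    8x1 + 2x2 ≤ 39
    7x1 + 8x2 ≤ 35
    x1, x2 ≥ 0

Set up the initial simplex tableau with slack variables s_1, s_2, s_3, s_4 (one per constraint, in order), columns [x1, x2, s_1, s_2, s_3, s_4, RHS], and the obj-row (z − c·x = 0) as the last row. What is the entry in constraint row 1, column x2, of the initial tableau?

Constraint 1 has coefficient 4 on x2.

4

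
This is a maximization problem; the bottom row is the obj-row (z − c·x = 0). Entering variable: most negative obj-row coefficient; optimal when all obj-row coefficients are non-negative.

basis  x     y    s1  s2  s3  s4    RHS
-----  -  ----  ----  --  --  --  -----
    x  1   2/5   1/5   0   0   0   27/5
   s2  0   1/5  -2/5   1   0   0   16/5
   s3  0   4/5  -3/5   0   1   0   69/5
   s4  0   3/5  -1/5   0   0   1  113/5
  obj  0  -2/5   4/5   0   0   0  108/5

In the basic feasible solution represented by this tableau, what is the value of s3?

69/5

s3 is basic (row 3); its value is the RHS of that row, 69/5.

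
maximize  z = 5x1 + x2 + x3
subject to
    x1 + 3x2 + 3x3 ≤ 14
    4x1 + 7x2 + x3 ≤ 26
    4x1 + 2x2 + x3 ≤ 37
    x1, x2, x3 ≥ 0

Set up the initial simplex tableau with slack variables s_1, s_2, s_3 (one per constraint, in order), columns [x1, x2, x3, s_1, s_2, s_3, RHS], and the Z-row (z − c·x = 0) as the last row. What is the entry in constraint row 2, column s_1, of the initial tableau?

Slack s_1 belongs to constraint 1; its column is the unit vector e_1, so the entry in row 2 is 0.

0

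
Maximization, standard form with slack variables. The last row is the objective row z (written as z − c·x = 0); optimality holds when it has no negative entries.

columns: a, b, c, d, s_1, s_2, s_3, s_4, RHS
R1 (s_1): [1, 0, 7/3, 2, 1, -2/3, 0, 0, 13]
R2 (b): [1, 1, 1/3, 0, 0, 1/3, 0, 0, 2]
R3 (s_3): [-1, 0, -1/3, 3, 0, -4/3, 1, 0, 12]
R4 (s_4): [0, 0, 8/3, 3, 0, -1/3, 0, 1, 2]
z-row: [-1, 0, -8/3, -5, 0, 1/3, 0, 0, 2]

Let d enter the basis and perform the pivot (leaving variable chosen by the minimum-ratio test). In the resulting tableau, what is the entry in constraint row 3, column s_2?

-1

Ratio test on column d — row 1: 13/2 = 13/2; row 2: entry 0 ≤ 0; row 3: 12/3 = 4; row 4: 2/3 = 2/3. Minimum is 2/3 at row 4 (s_4 leaves); pivot element 3.
Divide row 4 by 3; eliminate column d from the other rows.
Row 3 update in column s_2: -4/3 − 3·(-1/9) = -1.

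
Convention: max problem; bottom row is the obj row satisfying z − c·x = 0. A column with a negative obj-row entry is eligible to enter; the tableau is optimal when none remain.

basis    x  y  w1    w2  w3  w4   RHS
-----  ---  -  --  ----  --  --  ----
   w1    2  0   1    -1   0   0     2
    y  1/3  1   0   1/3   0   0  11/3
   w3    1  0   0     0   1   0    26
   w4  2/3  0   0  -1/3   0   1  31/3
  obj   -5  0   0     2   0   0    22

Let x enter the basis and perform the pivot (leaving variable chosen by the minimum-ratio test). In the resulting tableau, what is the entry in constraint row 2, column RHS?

Ratio test on column x — row 1: 2/2 = 1; row 2: (11/3)/(1/3) = 11; row 3: 26/1 = 26; row 4: (31/3)/(2/3) = 31/2. Minimum is 1 at row 1 (w1 leaves); pivot element 2.
Divide row 1 by 2; eliminate column x from the other rows.
Row 2 update in column RHS: 11/3 − (1/3)·1 = 10/3.

10/3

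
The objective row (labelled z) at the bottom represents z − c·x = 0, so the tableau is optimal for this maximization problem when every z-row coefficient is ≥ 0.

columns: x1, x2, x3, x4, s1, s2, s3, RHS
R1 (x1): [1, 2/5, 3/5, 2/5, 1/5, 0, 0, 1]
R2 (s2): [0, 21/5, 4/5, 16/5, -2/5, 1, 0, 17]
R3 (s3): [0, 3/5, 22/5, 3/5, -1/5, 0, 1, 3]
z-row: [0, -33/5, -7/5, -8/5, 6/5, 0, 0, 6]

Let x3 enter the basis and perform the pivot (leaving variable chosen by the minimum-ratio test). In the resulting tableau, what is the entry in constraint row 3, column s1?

Ratio test on column x3 — row 1: 1/(3/5) = 5/3; row 2: 17/(4/5) = 85/4; row 3: 3/(22/5) = 15/22. Minimum is 15/22 at row 3 (s3 leaves); pivot element 22/5.
Divide row 3 by 22/5; eliminate column x3 from the other rows.
In the new row 3, the s1 entry is the old entry divided by the pivot: (-1/5)/(22/5) = -1/22.

-1/22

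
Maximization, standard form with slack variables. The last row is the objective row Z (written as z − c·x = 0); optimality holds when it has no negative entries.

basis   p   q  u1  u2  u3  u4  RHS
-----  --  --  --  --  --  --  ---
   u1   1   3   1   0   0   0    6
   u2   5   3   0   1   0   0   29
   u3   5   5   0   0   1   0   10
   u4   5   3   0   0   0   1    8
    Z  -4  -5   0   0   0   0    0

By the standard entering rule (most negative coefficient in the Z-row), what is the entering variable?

q

Negative Z-row entries: p: -4, q: -5.
The most negative is -5 in column q, so q enters.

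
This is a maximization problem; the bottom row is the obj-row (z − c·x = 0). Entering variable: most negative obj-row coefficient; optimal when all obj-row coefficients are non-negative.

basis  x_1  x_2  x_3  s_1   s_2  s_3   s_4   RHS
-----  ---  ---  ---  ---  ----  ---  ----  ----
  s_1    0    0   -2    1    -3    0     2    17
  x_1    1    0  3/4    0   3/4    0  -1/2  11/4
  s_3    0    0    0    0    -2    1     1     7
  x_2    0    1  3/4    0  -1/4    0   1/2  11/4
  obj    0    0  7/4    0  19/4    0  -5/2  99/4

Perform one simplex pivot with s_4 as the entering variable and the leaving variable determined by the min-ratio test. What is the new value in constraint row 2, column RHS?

Ratio test on column s_4 — row 1: 17/2 = 17/2; row 2: entry -1/2 ≤ 0; row 3: 7/1 = 7; row 4: (11/4)/(1/2) = 11/2. Minimum is 11/2 at row 4 (x_2 leaves); pivot element 1/2.
Divide row 4 by 1/2; eliminate column s_4 from the other rows.
Row 2 update in column RHS: 11/4 − (-1/2)·(11/2) = 11/2.

11/2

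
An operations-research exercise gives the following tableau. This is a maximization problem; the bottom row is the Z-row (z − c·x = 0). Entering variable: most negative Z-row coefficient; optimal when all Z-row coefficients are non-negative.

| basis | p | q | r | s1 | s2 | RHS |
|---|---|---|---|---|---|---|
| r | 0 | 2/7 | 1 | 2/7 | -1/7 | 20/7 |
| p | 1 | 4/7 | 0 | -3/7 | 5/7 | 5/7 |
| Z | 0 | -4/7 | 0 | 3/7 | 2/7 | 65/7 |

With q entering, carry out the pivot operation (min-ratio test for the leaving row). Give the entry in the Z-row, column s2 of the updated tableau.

Ratio test on column q — row 1: (20/7)/(2/7) = 10; row 2: (5/7)/(4/7) = 5/4. Minimum is 5/4 at row 2 (p leaves); pivot element 4/7.
Divide row 2 by 4/7; eliminate column q from the other rows.
Z-row update in column s2: 2/7 − (-4/7)·(5/4) = 1.

1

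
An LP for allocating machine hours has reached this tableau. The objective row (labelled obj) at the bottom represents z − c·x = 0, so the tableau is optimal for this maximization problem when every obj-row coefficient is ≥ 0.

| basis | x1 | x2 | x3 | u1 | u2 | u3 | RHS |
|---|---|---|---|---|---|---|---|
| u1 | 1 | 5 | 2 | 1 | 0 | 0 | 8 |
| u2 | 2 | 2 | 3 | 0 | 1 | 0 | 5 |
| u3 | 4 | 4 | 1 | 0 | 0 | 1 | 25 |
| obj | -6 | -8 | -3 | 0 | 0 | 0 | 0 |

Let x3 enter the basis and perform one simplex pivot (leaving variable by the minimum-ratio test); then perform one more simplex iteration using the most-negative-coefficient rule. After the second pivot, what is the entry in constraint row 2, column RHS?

9/11

Ratio test on column x3 — row 1: 8/2 = 4; row 2: 5/3 = 5/3; row 3: 25/1 = 25. Minimum is 5/3 at row 2 (u2 leaves); pivot element 3.
Divide row 2 by 3; eliminate column x3 from the other rows.
Second iteration: most negative obj-row entry is -6 in column x2, so x2 enters.
Ratio test on column x2 — row 1: (14/3)/(11/3) = 14/11; row 2: (5/3)/(2/3) = 5/2; row 3: (70/3)/(10/3) = 7. Minimum is 14/11 at row 1 (u1 leaves); pivot element 11/3.
Divide row 1 by 11/3; eliminate column x2 from the other rows.
After both pivots, the entry at constraint row 2, column RHS is 9/11.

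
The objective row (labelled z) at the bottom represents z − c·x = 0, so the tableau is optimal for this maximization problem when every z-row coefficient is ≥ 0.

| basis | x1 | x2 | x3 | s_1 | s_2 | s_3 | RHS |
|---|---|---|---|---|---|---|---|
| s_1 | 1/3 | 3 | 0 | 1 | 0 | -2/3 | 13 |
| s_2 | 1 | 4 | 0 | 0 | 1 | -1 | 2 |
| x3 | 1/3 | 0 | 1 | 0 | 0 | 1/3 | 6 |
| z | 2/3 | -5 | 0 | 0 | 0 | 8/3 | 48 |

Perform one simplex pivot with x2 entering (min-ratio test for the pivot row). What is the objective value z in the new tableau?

101/2

Ratio test on column x2 — row 1: 13/3 = 13/3; row 2: 2/4 = 1/2; row 3: entry 0 ≤ 0. Minimum is 1/2 at row 2 (s_2 leaves); pivot element 4.
Pivot on row 2; the z-row RHS becomes 48 − (-5)·(1/2) = 101/2.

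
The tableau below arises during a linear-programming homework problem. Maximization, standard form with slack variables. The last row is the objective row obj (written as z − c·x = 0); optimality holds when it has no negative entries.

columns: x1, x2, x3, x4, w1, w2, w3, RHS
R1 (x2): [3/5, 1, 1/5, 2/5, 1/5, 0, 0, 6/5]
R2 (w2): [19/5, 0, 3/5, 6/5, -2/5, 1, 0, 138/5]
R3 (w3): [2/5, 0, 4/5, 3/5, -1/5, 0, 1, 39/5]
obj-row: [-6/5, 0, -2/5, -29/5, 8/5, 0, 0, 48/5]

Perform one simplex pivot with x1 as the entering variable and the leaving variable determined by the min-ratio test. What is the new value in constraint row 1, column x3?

1/3

Ratio test on column x1 — row 1: (6/5)/(3/5) = 2; row 2: (138/5)/(19/5) = 138/19; row 3: (39/5)/(2/5) = 39/2. Minimum is 2 at row 1 (x2 leaves); pivot element 3/5.
Divide row 1 by 3/5; eliminate column x1 from the other rows.
In the new row 1, the x3 entry is the old entry divided by the pivot: (1/5)/(3/5) = 1/3.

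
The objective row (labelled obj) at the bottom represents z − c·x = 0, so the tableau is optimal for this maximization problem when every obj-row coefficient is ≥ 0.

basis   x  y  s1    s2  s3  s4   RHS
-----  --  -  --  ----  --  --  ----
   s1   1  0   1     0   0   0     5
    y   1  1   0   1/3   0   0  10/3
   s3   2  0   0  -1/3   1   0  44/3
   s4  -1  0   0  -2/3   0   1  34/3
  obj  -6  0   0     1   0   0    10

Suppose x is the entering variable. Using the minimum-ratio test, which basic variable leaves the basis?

y

Column x entries and ratios — s1: 5/1 = 5; y: (10/3)/1 = 10/3; s3: (44/3)/2 = 22/3; s4: -1 ≤ 0, skip.
Smallest ratio is 10/3 in the row of y, so y leaves.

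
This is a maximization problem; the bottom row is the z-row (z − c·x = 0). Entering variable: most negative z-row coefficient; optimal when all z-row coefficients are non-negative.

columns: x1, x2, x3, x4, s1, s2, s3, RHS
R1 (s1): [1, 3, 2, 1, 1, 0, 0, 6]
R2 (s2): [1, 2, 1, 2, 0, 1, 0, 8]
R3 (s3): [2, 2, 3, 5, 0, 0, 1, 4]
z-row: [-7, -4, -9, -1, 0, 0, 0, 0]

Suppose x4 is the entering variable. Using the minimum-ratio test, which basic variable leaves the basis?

s3

Column x4 entries and ratios — s1: 6/1 = 6; s2: 8/2 = 4; s3: 4/5 = 4/5.
Smallest ratio is 4/5 in the row of s3, so s3 leaves.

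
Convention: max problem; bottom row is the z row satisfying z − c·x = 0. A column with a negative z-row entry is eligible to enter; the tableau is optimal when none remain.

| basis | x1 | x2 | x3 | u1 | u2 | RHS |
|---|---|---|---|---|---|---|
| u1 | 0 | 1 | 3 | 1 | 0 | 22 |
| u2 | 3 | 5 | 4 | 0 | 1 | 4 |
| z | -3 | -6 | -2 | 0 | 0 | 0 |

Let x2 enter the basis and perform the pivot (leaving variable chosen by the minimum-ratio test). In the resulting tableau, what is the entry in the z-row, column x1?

3/5

Ratio test on column x2 — row 1: 22/1 = 22; row 2: 4/5 = 4/5. Minimum is 4/5 at row 2 (u2 leaves); pivot element 5.
Divide row 2 by 5; eliminate column x2 from the other rows.
z-row update in column x1: -3 − (-6)·(3/5) = 3/5.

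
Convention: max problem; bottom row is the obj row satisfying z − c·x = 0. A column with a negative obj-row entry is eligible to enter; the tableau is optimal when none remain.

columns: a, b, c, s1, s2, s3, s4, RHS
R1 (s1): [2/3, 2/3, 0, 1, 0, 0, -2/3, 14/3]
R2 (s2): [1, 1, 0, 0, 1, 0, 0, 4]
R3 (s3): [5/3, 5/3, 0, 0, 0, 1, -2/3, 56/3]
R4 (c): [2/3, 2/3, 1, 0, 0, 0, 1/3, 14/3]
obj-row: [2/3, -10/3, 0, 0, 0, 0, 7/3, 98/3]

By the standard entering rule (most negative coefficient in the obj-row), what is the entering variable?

b

Negative obj-row entries: b: -10/3.
The most negative is -10/3 in column b, so b enters.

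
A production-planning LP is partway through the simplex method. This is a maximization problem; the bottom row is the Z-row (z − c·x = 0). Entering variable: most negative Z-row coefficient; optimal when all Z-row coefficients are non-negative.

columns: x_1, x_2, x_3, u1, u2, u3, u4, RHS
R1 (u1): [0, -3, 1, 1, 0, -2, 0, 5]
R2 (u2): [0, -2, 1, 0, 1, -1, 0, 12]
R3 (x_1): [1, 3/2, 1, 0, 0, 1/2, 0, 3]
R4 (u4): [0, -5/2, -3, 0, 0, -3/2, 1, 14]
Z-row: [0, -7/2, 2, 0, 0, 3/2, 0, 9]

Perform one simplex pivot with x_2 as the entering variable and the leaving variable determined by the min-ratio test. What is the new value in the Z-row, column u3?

Ratio test on column x_2 — row 1: entry -3 ≤ 0; row 2: entry -2 ≤ 0; row 3: 3/(3/2) = 2; row 4: entry -5/2 ≤ 0. Minimum is 2 at row 3 (x_1 leaves); pivot element 3/2.
Divide row 3 by 3/2; eliminate column x_2 from the other rows.
Z-row update in column u3: 3/2 − (-7/2)·(1/3) = 8/3.

8/3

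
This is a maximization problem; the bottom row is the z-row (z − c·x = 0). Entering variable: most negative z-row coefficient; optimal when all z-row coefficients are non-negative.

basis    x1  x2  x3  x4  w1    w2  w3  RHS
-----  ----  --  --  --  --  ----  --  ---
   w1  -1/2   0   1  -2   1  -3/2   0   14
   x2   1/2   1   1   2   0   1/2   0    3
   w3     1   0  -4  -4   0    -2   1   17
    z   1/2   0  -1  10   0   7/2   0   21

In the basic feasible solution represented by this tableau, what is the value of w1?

w1 is basic (row 1); its value is the RHS of that row, 14.

14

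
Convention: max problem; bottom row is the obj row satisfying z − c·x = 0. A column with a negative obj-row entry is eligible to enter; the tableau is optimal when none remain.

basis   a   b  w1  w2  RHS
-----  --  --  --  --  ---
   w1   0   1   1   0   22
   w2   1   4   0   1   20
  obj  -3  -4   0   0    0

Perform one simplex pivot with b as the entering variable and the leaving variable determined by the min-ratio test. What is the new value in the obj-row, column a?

-2

Ratio test on column b — row 1: 22/1 = 22; row 2: 20/4 = 5. Minimum is 5 at row 2 (w2 leaves); pivot element 4.
Divide row 2 by 4; eliminate column b from the other rows.
obj-row update in column a: -3 − (-4)·(1/4) = -2.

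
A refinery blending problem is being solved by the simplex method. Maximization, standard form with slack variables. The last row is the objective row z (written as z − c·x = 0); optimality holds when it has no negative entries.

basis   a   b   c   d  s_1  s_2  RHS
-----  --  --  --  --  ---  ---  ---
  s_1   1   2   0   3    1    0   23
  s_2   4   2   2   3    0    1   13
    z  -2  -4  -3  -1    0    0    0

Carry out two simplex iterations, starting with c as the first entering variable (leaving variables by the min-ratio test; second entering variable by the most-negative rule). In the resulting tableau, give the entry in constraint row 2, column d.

Ratio test on column c — row 1: entry 0 ≤ 0; row 2: 13/2 = 13/2. Minimum is 13/2 at row 2 (s_2 leaves); pivot element 2.
Divide row 2 by 2; eliminate column c from the other rows.
Second iteration: most negative z-row entry is -1 in column b, so b enters.
Ratio test on column b — row 1: 23/2 = 23/2; row 2: (13/2)/1 = 13/2. Minimum is 13/2 at row 2 (c leaves); pivot element 1.
Divide row 2 by 1; eliminate column b from the other rows.
After both pivots, the entry at constraint row 2, column d is 3/2.

3/2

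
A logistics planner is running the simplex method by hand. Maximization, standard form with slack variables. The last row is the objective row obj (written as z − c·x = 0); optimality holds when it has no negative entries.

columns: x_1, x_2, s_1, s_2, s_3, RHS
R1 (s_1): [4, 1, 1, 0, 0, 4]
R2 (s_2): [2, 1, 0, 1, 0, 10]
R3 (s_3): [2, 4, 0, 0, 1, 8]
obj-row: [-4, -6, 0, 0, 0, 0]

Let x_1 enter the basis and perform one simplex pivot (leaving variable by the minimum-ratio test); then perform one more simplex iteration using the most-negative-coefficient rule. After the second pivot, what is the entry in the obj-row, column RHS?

88/7

Ratio test on column x_1 — row 1: 4/4 = 1; row 2: 10/2 = 5; row 3: 8/2 = 4. Minimum is 1 at row 1 (s_1 leaves); pivot element 4.
Divide row 1 by 4; eliminate column x_1 from the other rows.
Second iteration: most negative obj-row entry is -5 in column x_2, so x_2 enters.
Ratio test on column x_2 — row 1: 1/(1/4) = 4; row 2: 8/(1/2) = 16; row 3: 6/(7/2) = 12/7. Minimum is 12/7 at row 3 (s_3 leaves); pivot element 7/2.
Divide row 3 by 7/2; eliminate column x_2 from the other rows.
After both pivots, the entry at the obj-row, column RHS is 88/7.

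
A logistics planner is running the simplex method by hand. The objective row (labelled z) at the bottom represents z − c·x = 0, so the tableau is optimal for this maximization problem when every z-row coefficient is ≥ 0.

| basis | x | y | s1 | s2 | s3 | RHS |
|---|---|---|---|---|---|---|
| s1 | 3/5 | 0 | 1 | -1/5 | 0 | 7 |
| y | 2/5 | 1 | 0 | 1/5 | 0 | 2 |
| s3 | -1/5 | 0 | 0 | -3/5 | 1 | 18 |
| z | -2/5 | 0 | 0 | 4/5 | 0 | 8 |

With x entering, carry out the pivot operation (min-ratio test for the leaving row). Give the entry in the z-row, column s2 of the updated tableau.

1

Ratio test on column x — row 1: 7/(3/5) = 35/3; row 2: 2/(2/5) = 5; row 3: entry -1/5 ≤ 0. Minimum is 5 at row 2 (y leaves); pivot element 2/5.
Divide row 2 by 2/5; eliminate column x from the other rows.
z-row update in column s2: 4/5 − (-2/5)·(1/2) = 1.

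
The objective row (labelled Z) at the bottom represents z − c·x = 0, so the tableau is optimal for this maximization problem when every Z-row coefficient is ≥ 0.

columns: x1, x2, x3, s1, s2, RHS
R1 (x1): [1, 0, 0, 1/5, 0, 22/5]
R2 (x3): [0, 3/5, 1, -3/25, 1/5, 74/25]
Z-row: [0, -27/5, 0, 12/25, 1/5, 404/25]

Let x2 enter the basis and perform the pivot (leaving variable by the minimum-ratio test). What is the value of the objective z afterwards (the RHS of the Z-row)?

214/5

Ratio test on column x2 — row 1: entry 0 ≤ 0; row 2: (74/25)/(3/5) = 74/15. Minimum is 74/15 at row 2 (x3 leaves); pivot element 3/5.
Pivot on row 2; the Z-row RHS becomes 404/25 − (-27/5)·(74/15) = 214/5.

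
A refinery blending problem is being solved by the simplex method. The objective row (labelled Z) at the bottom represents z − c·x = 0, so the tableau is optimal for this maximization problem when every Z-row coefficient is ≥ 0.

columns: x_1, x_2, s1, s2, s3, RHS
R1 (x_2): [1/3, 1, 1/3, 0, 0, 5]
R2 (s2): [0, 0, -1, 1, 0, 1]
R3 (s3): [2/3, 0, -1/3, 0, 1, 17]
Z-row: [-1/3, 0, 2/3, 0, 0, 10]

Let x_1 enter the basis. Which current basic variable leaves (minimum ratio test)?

Column x_1 entries and ratios — x_2: 5/(1/3) = 15; s2: 0 ≤ 0, skip; s3: 17/(2/3) = 51/2.
Smallest ratio is 15 in the row of x_2, so x_2 leaves.

x_2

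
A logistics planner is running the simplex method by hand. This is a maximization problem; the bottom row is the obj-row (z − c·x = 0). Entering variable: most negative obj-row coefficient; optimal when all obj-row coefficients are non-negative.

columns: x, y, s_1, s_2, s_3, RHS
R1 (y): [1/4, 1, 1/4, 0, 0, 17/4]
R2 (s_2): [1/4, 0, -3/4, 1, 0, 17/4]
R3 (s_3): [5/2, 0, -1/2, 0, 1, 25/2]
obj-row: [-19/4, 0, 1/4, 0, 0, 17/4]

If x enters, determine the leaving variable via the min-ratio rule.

s_3

Column x entries and ratios — y: (17/4)/(1/4) = 17; s_2: (17/4)/(1/4) = 17; s_3: (25/2)/(5/2) = 5.
Smallest ratio is 5 in the row of s_3, so s_3 leaves.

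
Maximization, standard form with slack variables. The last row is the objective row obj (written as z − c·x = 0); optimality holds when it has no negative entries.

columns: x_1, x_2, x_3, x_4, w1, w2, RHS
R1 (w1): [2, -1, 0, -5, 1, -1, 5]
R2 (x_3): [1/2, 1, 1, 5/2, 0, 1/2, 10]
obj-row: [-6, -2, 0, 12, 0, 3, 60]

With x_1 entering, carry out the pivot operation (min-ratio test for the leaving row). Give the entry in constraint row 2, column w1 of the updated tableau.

Ratio test on column x_1 — row 1: 5/2 = 5/2; row 2: 10/(1/2) = 20. Minimum is 5/2 at row 1 (w1 leaves); pivot element 2.
Divide row 1 by 2; eliminate column x_1 from the other rows.
Row 2 update in column w1: 0 − (1/2)·(1/2) = -1/4.

-1/4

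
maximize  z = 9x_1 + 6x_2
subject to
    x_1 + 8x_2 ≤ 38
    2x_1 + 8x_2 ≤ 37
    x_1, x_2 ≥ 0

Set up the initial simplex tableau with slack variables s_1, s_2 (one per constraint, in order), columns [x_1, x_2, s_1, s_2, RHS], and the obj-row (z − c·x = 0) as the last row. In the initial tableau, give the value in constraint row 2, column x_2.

Constraint 2 has coefficient 8 on x_2.

8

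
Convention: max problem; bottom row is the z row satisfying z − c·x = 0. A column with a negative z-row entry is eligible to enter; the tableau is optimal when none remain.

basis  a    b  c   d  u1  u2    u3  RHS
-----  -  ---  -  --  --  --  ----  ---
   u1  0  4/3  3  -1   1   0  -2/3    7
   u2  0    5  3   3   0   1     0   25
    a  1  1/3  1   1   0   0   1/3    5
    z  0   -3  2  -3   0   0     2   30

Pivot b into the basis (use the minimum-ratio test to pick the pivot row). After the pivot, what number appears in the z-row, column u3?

Ratio test on column b — row 1: 7/(4/3) = 21/4; row 2: 25/5 = 5; row 3: 5/(1/3) = 15. Minimum is 5 at row 2 (u2 leaves); pivot element 5.
Divide row 2 by 5; eliminate column b from the other rows.
z-row update in column u3: 2 − (-3)·0 = 2.

2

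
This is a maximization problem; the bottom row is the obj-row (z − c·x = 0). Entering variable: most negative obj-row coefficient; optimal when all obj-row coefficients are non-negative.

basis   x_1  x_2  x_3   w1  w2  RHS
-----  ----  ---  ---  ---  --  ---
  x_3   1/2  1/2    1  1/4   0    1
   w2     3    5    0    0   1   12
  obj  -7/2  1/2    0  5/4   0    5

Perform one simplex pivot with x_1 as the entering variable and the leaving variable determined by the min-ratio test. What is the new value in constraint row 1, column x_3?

2

Ratio test on column x_1 — row 1: 1/(1/2) = 2; row 2: 12/3 = 4. Minimum is 2 at row 1 (x_3 leaves); pivot element 1/2.
Divide row 1 by 1/2; eliminate column x_1 from the other rows.
In the new row 1, the x_3 entry is the old entry divided by the pivot: 1/(1/2) = 2.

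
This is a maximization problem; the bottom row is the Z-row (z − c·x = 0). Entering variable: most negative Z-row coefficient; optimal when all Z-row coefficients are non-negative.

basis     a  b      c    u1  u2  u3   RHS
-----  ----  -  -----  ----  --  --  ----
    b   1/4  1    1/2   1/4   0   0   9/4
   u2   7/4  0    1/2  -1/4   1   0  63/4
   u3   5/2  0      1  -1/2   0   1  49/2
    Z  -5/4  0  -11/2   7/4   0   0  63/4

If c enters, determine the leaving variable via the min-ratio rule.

b

Column c entries and ratios — b: (9/4)/(1/2) = 9/2; u2: (63/4)/(1/2) = 63/2; u3: (49/2)/1 = 49/2.
Smallest ratio is 9/2 in the row of b, so b leaves.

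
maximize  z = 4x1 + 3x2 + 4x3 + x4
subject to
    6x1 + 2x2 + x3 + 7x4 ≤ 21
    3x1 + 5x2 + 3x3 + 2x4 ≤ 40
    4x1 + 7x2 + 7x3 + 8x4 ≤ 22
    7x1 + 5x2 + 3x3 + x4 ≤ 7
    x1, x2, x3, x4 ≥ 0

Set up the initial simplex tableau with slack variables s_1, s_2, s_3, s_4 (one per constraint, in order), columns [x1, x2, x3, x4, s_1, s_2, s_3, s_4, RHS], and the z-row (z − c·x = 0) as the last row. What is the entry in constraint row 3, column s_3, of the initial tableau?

1

Slack s_3 belongs to constraint 3; its column is the unit vector e_3, so the entry in row 3 is 1.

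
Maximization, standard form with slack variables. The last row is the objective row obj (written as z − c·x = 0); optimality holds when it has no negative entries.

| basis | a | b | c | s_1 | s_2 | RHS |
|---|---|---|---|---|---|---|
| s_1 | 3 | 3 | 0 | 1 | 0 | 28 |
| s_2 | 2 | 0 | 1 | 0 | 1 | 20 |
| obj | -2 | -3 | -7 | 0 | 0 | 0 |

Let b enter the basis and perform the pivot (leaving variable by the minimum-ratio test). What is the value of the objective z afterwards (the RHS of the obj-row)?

Ratio test on column b — row 1: 28/3 = 28/3; row 2: entry 0 ≤ 0. Minimum is 28/3 at row 1 (s_1 leaves); pivot element 3.
Pivot on row 1; the obj-row RHS becomes 0 − (-3)·(28/3) = 28.

28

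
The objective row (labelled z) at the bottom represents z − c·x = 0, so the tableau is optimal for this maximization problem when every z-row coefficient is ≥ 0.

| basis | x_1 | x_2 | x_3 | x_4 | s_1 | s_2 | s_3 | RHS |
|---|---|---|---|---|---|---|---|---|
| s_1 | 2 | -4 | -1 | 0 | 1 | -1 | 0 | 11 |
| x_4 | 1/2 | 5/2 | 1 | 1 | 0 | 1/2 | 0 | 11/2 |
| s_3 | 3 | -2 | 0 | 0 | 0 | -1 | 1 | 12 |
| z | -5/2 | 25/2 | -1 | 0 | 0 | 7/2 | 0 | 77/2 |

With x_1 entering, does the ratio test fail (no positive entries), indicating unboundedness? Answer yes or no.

Column x_1 has positive entries in row(s) 1, 2, 3, so the ratio test bounds it — not unbounded.

no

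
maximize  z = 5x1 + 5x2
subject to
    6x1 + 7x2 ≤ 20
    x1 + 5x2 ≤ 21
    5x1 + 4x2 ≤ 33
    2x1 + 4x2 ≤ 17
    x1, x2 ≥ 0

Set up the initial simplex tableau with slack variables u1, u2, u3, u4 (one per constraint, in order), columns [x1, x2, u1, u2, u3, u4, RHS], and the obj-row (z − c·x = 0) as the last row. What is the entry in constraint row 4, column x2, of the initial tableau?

4

Constraint 4 has coefficient 4 on x2.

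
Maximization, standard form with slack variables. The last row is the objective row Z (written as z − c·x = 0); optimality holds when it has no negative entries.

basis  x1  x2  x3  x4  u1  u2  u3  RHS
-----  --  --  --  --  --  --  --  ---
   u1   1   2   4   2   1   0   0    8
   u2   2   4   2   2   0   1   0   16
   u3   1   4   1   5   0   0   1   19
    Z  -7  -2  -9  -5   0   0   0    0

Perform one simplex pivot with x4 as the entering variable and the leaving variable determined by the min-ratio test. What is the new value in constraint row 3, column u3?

Ratio test on column x4 — row 1: 8/2 = 4; row 2: 16/2 = 8; row 3: 19/5 = 19/5. Minimum is 19/5 at row 3 (u3 leaves); pivot element 5.
Divide row 3 by 5; eliminate column x4 from the other rows.
In the new row 3, the u3 entry is the old entry divided by the pivot: 1/5 = 1/5.

1/5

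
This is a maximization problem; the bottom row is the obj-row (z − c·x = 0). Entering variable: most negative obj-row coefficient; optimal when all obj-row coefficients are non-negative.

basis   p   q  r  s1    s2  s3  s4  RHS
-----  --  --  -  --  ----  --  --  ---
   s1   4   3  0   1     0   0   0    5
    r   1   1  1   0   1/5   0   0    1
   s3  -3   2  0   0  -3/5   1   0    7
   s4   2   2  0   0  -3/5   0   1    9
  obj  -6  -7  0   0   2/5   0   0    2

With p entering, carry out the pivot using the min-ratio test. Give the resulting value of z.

8

Ratio test on column p — row 1: 5/4 = 5/4; row 2: 1/1 = 1; row 3: entry -3 ≤ 0; row 4: 9/2 = 9/2. Minimum is 1 at row 2 (r leaves); pivot element 1.
Pivot on row 2; the obj-row RHS becomes 2 − (-6)·1 = 8.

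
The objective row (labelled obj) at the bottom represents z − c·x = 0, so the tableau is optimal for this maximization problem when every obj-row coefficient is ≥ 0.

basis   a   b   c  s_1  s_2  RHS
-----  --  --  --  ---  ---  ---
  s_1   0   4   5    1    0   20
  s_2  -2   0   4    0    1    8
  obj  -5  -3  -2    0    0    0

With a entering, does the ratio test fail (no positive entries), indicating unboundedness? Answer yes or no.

yes

Every constraint-row entry in column a is ≤ 0, so increasing a is unbounded.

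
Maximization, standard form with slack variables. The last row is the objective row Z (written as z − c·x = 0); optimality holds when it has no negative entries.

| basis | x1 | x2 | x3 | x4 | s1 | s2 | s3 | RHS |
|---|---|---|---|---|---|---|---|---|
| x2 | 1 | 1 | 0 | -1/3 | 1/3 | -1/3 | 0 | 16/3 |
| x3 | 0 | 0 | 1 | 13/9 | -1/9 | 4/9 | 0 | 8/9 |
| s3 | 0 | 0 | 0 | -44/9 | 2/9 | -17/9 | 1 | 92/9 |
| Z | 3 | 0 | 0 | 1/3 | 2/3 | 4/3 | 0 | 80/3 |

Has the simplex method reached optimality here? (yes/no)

yes

Every Z-row coefficient is ≥ 0, so the tableau is optimal.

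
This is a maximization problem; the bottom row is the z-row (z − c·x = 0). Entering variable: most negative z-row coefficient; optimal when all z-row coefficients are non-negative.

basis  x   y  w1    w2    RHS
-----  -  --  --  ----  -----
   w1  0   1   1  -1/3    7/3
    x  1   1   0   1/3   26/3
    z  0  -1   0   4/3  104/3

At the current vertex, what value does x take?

26/3

x is basic (row 2); its value is the RHS of that row, 26/3.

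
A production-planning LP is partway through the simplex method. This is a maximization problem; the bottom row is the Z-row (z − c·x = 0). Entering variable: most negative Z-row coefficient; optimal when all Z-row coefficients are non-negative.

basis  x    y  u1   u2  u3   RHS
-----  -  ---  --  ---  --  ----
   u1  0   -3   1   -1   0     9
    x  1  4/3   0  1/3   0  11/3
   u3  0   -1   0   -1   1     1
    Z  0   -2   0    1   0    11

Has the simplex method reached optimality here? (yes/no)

The Z-row has a negative entry -2 in column y, so it is not optimal.

no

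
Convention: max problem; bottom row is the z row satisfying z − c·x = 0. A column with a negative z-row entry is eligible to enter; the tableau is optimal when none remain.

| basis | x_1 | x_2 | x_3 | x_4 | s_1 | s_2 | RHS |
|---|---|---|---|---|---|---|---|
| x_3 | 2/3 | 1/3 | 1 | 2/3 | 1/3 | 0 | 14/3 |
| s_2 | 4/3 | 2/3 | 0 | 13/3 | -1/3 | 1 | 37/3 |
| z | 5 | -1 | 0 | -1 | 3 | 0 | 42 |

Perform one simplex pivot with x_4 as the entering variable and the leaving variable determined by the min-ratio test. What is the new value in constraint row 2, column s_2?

Ratio test on column x_4 — row 1: (14/3)/(2/3) = 7; row 2: (37/3)/(13/3) = 37/13. Minimum is 37/13 at row 2 (s_2 leaves); pivot element 13/3.
Divide row 2 by 13/3; eliminate column x_4 from the other rows.
In the new row 2, the s_2 entry is the old entry divided by the pivot: 1/(13/3) = 3/13.

3/13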